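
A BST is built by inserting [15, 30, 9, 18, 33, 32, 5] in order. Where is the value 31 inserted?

Starting tree (level order): [15, 9, 30, 5, None, 18, 33, None, None, None, None, 32]
Insertion path: 15 -> 30 -> 33 -> 32
Result: insert 31 as left child of 32
Final tree (level order): [15, 9, 30, 5, None, 18, 33, None, None, None, None, 32, None, 31]


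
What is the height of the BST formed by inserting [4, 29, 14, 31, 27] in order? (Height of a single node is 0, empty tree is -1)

Insertion order: [4, 29, 14, 31, 27]
Tree (level-order array): [4, None, 29, 14, 31, None, 27]
Compute height bottom-up (empty subtree = -1):
  height(27) = 1 + max(-1, -1) = 0
  height(14) = 1 + max(-1, 0) = 1
  height(31) = 1 + max(-1, -1) = 0
  height(29) = 1 + max(1, 0) = 2
  height(4) = 1 + max(-1, 2) = 3
Height = 3


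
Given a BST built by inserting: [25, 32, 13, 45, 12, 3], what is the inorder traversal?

Tree insertion order: [25, 32, 13, 45, 12, 3]
Tree (level-order array): [25, 13, 32, 12, None, None, 45, 3]
Inorder traversal: [3, 12, 13, 25, 32, 45]


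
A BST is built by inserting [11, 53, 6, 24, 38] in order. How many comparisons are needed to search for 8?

Search path for 8: 11 -> 6
Found: False
Comparisons: 2


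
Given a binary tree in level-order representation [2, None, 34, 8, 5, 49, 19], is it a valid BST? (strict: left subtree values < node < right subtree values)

Level-order array: [2, None, 34, 8, 5, 49, 19]
Validate using subtree bounds (lo, hi): at each node, require lo < value < hi,
then recurse left with hi=value and right with lo=value.
Preorder trace (stopping at first violation):
  at node 2 with bounds (-inf, +inf): OK
  at node 34 with bounds (2, +inf): OK
  at node 8 with bounds (2, 34): OK
  at node 49 with bounds (2, 8): VIOLATION
Node 49 violates its bound: not (2 < 49 < 8).
Result: Not a valid BST


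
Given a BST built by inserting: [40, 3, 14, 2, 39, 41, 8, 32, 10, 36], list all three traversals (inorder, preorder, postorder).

Tree insertion order: [40, 3, 14, 2, 39, 41, 8, 32, 10, 36]
Tree (level-order array): [40, 3, 41, 2, 14, None, None, None, None, 8, 39, None, 10, 32, None, None, None, None, 36]
Inorder (L, root, R): [2, 3, 8, 10, 14, 32, 36, 39, 40, 41]
Preorder (root, L, R): [40, 3, 2, 14, 8, 10, 39, 32, 36, 41]
Postorder (L, R, root): [2, 10, 8, 36, 32, 39, 14, 3, 41, 40]


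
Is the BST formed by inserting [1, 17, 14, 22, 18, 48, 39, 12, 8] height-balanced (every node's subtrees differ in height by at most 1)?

Tree (level-order array): [1, None, 17, 14, 22, 12, None, 18, 48, 8, None, None, None, 39]
Definition: a tree is height-balanced if, at every node, |h(left) - h(right)| <= 1 (empty subtree has height -1).
Bottom-up per-node check:
  node 8: h_left=-1, h_right=-1, diff=0 [OK], height=0
  node 12: h_left=0, h_right=-1, diff=1 [OK], height=1
  node 14: h_left=1, h_right=-1, diff=2 [FAIL (|1--1|=2 > 1)], height=2
  node 18: h_left=-1, h_right=-1, diff=0 [OK], height=0
  node 39: h_left=-1, h_right=-1, diff=0 [OK], height=0
  node 48: h_left=0, h_right=-1, diff=1 [OK], height=1
  node 22: h_left=0, h_right=1, diff=1 [OK], height=2
  node 17: h_left=2, h_right=2, diff=0 [OK], height=3
  node 1: h_left=-1, h_right=3, diff=4 [FAIL (|-1-3|=4 > 1)], height=4
Node 14 violates the condition: |1 - -1| = 2 > 1.
Result: Not balanced


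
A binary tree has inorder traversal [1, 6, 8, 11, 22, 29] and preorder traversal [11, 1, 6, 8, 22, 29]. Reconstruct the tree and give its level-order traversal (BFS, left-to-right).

Inorder:  [1, 6, 8, 11, 22, 29]
Preorder: [11, 1, 6, 8, 22, 29]
Algorithm: preorder visits root first, so consume preorder in order;
for each root, split the current inorder slice at that value into
left-subtree inorder and right-subtree inorder, then recurse.
Recursive splits:
  root=11; inorder splits into left=[1, 6, 8], right=[22, 29]
  root=1; inorder splits into left=[], right=[6, 8]
  root=6; inorder splits into left=[], right=[8]
  root=8; inorder splits into left=[], right=[]
  root=22; inorder splits into left=[], right=[29]
  root=29; inorder splits into left=[], right=[]
Reconstructed level-order: [11, 1, 22, 6, 29, 8]


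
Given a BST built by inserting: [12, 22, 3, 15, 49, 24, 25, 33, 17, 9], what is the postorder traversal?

Tree insertion order: [12, 22, 3, 15, 49, 24, 25, 33, 17, 9]
Tree (level-order array): [12, 3, 22, None, 9, 15, 49, None, None, None, 17, 24, None, None, None, None, 25, None, 33]
Postorder traversal: [9, 3, 17, 15, 33, 25, 24, 49, 22, 12]


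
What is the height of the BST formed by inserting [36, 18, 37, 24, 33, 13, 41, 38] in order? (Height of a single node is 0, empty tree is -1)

Insertion order: [36, 18, 37, 24, 33, 13, 41, 38]
Tree (level-order array): [36, 18, 37, 13, 24, None, 41, None, None, None, 33, 38]
Compute height bottom-up (empty subtree = -1):
  height(13) = 1 + max(-1, -1) = 0
  height(33) = 1 + max(-1, -1) = 0
  height(24) = 1 + max(-1, 0) = 1
  height(18) = 1 + max(0, 1) = 2
  height(38) = 1 + max(-1, -1) = 0
  height(41) = 1 + max(0, -1) = 1
  height(37) = 1 + max(-1, 1) = 2
  height(36) = 1 + max(2, 2) = 3
Height = 3


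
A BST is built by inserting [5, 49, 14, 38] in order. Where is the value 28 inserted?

Starting tree (level order): [5, None, 49, 14, None, None, 38]
Insertion path: 5 -> 49 -> 14 -> 38
Result: insert 28 as left child of 38
Final tree (level order): [5, None, 49, 14, None, None, 38, 28]


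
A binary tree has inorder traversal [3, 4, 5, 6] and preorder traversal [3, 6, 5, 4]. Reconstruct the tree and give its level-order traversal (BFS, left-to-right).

Inorder:  [3, 4, 5, 6]
Preorder: [3, 6, 5, 4]
Algorithm: preorder visits root first, so consume preorder in order;
for each root, split the current inorder slice at that value into
left-subtree inorder and right-subtree inorder, then recurse.
Recursive splits:
  root=3; inorder splits into left=[], right=[4, 5, 6]
  root=6; inorder splits into left=[4, 5], right=[]
  root=5; inorder splits into left=[4], right=[]
  root=4; inorder splits into left=[], right=[]
Reconstructed level-order: [3, 6, 5, 4]


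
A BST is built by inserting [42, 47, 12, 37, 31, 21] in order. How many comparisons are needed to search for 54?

Search path for 54: 42 -> 47
Found: False
Comparisons: 2


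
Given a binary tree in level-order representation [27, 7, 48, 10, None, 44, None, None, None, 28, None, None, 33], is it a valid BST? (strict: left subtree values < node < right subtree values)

Level-order array: [27, 7, 48, 10, None, 44, None, None, None, 28, None, None, 33]
Validate using subtree bounds (lo, hi): at each node, require lo < value < hi,
then recurse left with hi=value and right with lo=value.
Preorder trace (stopping at first violation):
  at node 27 with bounds (-inf, +inf): OK
  at node 7 with bounds (-inf, 27): OK
  at node 10 with bounds (-inf, 7): VIOLATION
Node 10 violates its bound: not (-inf < 10 < 7).
Result: Not a valid BST


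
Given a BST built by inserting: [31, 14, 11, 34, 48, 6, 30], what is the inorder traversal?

Tree insertion order: [31, 14, 11, 34, 48, 6, 30]
Tree (level-order array): [31, 14, 34, 11, 30, None, 48, 6]
Inorder traversal: [6, 11, 14, 30, 31, 34, 48]


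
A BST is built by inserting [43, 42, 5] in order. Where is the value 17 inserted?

Starting tree (level order): [43, 42, None, 5]
Insertion path: 43 -> 42 -> 5
Result: insert 17 as right child of 5
Final tree (level order): [43, 42, None, 5, None, None, 17]


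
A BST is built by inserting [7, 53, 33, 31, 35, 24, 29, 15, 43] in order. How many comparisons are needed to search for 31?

Search path for 31: 7 -> 53 -> 33 -> 31
Found: True
Comparisons: 4


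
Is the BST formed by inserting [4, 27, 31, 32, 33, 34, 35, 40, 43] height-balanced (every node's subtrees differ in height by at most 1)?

Tree (level-order array): [4, None, 27, None, 31, None, 32, None, 33, None, 34, None, 35, None, 40, None, 43]
Definition: a tree is height-balanced if, at every node, |h(left) - h(right)| <= 1 (empty subtree has height -1).
Bottom-up per-node check:
  node 43: h_left=-1, h_right=-1, diff=0 [OK], height=0
  node 40: h_left=-1, h_right=0, diff=1 [OK], height=1
  node 35: h_left=-1, h_right=1, diff=2 [FAIL (|-1-1|=2 > 1)], height=2
  node 34: h_left=-1, h_right=2, diff=3 [FAIL (|-1-2|=3 > 1)], height=3
  node 33: h_left=-1, h_right=3, diff=4 [FAIL (|-1-3|=4 > 1)], height=4
  node 32: h_left=-1, h_right=4, diff=5 [FAIL (|-1-4|=5 > 1)], height=5
  node 31: h_left=-1, h_right=5, diff=6 [FAIL (|-1-5|=6 > 1)], height=6
  node 27: h_left=-1, h_right=6, diff=7 [FAIL (|-1-6|=7 > 1)], height=7
  node 4: h_left=-1, h_right=7, diff=8 [FAIL (|-1-7|=8 > 1)], height=8
Node 35 violates the condition: |-1 - 1| = 2 > 1.
Result: Not balanced


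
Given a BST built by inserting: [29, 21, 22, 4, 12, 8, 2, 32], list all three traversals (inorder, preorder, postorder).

Tree insertion order: [29, 21, 22, 4, 12, 8, 2, 32]
Tree (level-order array): [29, 21, 32, 4, 22, None, None, 2, 12, None, None, None, None, 8]
Inorder (L, root, R): [2, 4, 8, 12, 21, 22, 29, 32]
Preorder (root, L, R): [29, 21, 4, 2, 12, 8, 22, 32]
Postorder (L, R, root): [2, 8, 12, 4, 22, 21, 32, 29]


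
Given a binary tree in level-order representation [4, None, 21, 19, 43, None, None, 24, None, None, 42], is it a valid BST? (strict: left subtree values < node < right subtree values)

Level-order array: [4, None, 21, 19, 43, None, None, 24, None, None, 42]
Validate using subtree bounds (lo, hi): at each node, require lo < value < hi,
then recurse left with hi=value and right with lo=value.
Preorder trace (stopping at first violation):
  at node 4 with bounds (-inf, +inf): OK
  at node 21 with bounds (4, +inf): OK
  at node 19 with bounds (4, 21): OK
  at node 43 with bounds (21, +inf): OK
  at node 24 with bounds (21, 43): OK
  at node 42 with bounds (24, 43): OK
No violation found at any node.
Result: Valid BST


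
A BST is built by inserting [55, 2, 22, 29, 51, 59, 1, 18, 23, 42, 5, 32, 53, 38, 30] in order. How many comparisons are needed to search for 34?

Search path for 34: 55 -> 2 -> 22 -> 29 -> 51 -> 42 -> 32 -> 38
Found: False
Comparisons: 8


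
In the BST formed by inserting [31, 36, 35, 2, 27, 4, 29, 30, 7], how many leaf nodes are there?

Tree built from: [31, 36, 35, 2, 27, 4, 29, 30, 7]
Tree (level-order array): [31, 2, 36, None, 27, 35, None, 4, 29, None, None, None, 7, None, 30]
Rule: A leaf has 0 children.
Per-node child counts:
  node 31: 2 child(ren)
  node 2: 1 child(ren)
  node 27: 2 child(ren)
  node 4: 1 child(ren)
  node 7: 0 child(ren)
  node 29: 1 child(ren)
  node 30: 0 child(ren)
  node 36: 1 child(ren)
  node 35: 0 child(ren)
Matching nodes: [7, 30, 35]
Count of leaf nodes: 3


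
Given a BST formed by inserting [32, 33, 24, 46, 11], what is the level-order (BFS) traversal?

Tree insertion order: [32, 33, 24, 46, 11]
Tree (level-order array): [32, 24, 33, 11, None, None, 46]
BFS from the root, enqueuing left then right child of each popped node:
  queue [32] -> pop 32, enqueue [24, 33], visited so far: [32]
  queue [24, 33] -> pop 24, enqueue [11], visited so far: [32, 24]
  queue [33, 11] -> pop 33, enqueue [46], visited so far: [32, 24, 33]
  queue [11, 46] -> pop 11, enqueue [none], visited so far: [32, 24, 33, 11]
  queue [46] -> pop 46, enqueue [none], visited so far: [32, 24, 33, 11, 46]
Result: [32, 24, 33, 11, 46]


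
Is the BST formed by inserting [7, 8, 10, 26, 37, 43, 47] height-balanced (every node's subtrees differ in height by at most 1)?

Tree (level-order array): [7, None, 8, None, 10, None, 26, None, 37, None, 43, None, 47]
Definition: a tree is height-balanced if, at every node, |h(left) - h(right)| <= 1 (empty subtree has height -1).
Bottom-up per-node check:
  node 47: h_left=-1, h_right=-1, diff=0 [OK], height=0
  node 43: h_left=-1, h_right=0, diff=1 [OK], height=1
  node 37: h_left=-1, h_right=1, diff=2 [FAIL (|-1-1|=2 > 1)], height=2
  node 26: h_left=-1, h_right=2, diff=3 [FAIL (|-1-2|=3 > 1)], height=3
  node 10: h_left=-1, h_right=3, diff=4 [FAIL (|-1-3|=4 > 1)], height=4
  node 8: h_left=-1, h_right=4, diff=5 [FAIL (|-1-4|=5 > 1)], height=5
  node 7: h_left=-1, h_right=5, diff=6 [FAIL (|-1-5|=6 > 1)], height=6
Node 37 violates the condition: |-1 - 1| = 2 > 1.
Result: Not balanced


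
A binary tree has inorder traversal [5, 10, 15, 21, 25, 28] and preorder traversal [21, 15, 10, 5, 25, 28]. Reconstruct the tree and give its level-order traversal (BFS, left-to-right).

Inorder:  [5, 10, 15, 21, 25, 28]
Preorder: [21, 15, 10, 5, 25, 28]
Algorithm: preorder visits root first, so consume preorder in order;
for each root, split the current inorder slice at that value into
left-subtree inorder and right-subtree inorder, then recurse.
Recursive splits:
  root=21; inorder splits into left=[5, 10, 15], right=[25, 28]
  root=15; inorder splits into left=[5, 10], right=[]
  root=10; inorder splits into left=[5], right=[]
  root=5; inorder splits into left=[], right=[]
  root=25; inorder splits into left=[], right=[28]
  root=28; inorder splits into left=[], right=[]
Reconstructed level-order: [21, 15, 25, 10, 28, 5]


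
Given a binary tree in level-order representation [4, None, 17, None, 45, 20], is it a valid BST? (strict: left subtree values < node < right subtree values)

Level-order array: [4, None, 17, None, 45, 20]
Validate using subtree bounds (lo, hi): at each node, require lo < value < hi,
then recurse left with hi=value and right with lo=value.
Preorder trace (stopping at first violation):
  at node 4 with bounds (-inf, +inf): OK
  at node 17 with bounds (4, +inf): OK
  at node 45 with bounds (17, +inf): OK
  at node 20 with bounds (17, 45): OK
No violation found at any node.
Result: Valid BST


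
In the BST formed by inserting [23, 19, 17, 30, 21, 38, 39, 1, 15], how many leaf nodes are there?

Tree built from: [23, 19, 17, 30, 21, 38, 39, 1, 15]
Tree (level-order array): [23, 19, 30, 17, 21, None, 38, 1, None, None, None, None, 39, None, 15]
Rule: A leaf has 0 children.
Per-node child counts:
  node 23: 2 child(ren)
  node 19: 2 child(ren)
  node 17: 1 child(ren)
  node 1: 1 child(ren)
  node 15: 0 child(ren)
  node 21: 0 child(ren)
  node 30: 1 child(ren)
  node 38: 1 child(ren)
  node 39: 0 child(ren)
Matching nodes: [15, 21, 39]
Count of leaf nodes: 3


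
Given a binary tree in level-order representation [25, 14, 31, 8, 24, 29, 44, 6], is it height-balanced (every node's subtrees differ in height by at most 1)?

Tree (level-order array): [25, 14, 31, 8, 24, 29, 44, 6]
Definition: a tree is height-balanced if, at every node, |h(left) - h(right)| <= 1 (empty subtree has height -1).
Bottom-up per-node check:
  node 6: h_left=-1, h_right=-1, diff=0 [OK], height=0
  node 8: h_left=0, h_right=-1, diff=1 [OK], height=1
  node 24: h_left=-1, h_right=-1, diff=0 [OK], height=0
  node 14: h_left=1, h_right=0, diff=1 [OK], height=2
  node 29: h_left=-1, h_right=-1, diff=0 [OK], height=0
  node 44: h_left=-1, h_right=-1, diff=0 [OK], height=0
  node 31: h_left=0, h_right=0, diff=0 [OK], height=1
  node 25: h_left=2, h_right=1, diff=1 [OK], height=3
All nodes satisfy the balance condition.
Result: Balanced


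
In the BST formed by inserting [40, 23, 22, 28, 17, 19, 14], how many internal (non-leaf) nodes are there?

Tree built from: [40, 23, 22, 28, 17, 19, 14]
Tree (level-order array): [40, 23, None, 22, 28, 17, None, None, None, 14, 19]
Rule: An internal node has at least one child.
Per-node child counts:
  node 40: 1 child(ren)
  node 23: 2 child(ren)
  node 22: 1 child(ren)
  node 17: 2 child(ren)
  node 14: 0 child(ren)
  node 19: 0 child(ren)
  node 28: 0 child(ren)
Matching nodes: [40, 23, 22, 17]
Count of internal (non-leaf) nodes: 4


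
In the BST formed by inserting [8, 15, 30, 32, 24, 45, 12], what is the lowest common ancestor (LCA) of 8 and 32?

Tree insertion order: [8, 15, 30, 32, 24, 45, 12]
Tree (level-order array): [8, None, 15, 12, 30, None, None, 24, 32, None, None, None, 45]
In a BST, the LCA of p=8, q=32 is the first node v on the
root-to-leaf path with p <= v <= q (go left if both < v, right if both > v).
Walk from root:
  at 8: 8 <= 8 <= 32, this is the LCA
LCA = 8


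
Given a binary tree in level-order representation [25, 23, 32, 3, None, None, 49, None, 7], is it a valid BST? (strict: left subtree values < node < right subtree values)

Level-order array: [25, 23, 32, 3, None, None, 49, None, 7]
Validate using subtree bounds (lo, hi): at each node, require lo < value < hi,
then recurse left with hi=value and right with lo=value.
Preorder trace (stopping at first violation):
  at node 25 with bounds (-inf, +inf): OK
  at node 23 with bounds (-inf, 25): OK
  at node 3 with bounds (-inf, 23): OK
  at node 7 with bounds (3, 23): OK
  at node 32 with bounds (25, +inf): OK
  at node 49 with bounds (32, +inf): OK
No violation found at any node.
Result: Valid BST


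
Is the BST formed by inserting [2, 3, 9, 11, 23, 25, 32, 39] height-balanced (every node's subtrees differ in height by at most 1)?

Tree (level-order array): [2, None, 3, None, 9, None, 11, None, 23, None, 25, None, 32, None, 39]
Definition: a tree is height-balanced if, at every node, |h(left) - h(right)| <= 1 (empty subtree has height -1).
Bottom-up per-node check:
  node 39: h_left=-1, h_right=-1, diff=0 [OK], height=0
  node 32: h_left=-1, h_right=0, diff=1 [OK], height=1
  node 25: h_left=-1, h_right=1, diff=2 [FAIL (|-1-1|=2 > 1)], height=2
  node 23: h_left=-1, h_right=2, diff=3 [FAIL (|-1-2|=3 > 1)], height=3
  node 11: h_left=-1, h_right=3, diff=4 [FAIL (|-1-3|=4 > 1)], height=4
  node 9: h_left=-1, h_right=4, diff=5 [FAIL (|-1-4|=5 > 1)], height=5
  node 3: h_left=-1, h_right=5, diff=6 [FAIL (|-1-5|=6 > 1)], height=6
  node 2: h_left=-1, h_right=6, diff=7 [FAIL (|-1-6|=7 > 1)], height=7
Node 25 violates the condition: |-1 - 1| = 2 > 1.
Result: Not balanced


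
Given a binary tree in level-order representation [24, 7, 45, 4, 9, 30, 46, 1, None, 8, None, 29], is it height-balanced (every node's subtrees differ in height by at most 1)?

Tree (level-order array): [24, 7, 45, 4, 9, 30, 46, 1, None, 8, None, 29]
Definition: a tree is height-balanced if, at every node, |h(left) - h(right)| <= 1 (empty subtree has height -1).
Bottom-up per-node check:
  node 1: h_left=-1, h_right=-1, diff=0 [OK], height=0
  node 4: h_left=0, h_right=-1, diff=1 [OK], height=1
  node 8: h_left=-1, h_right=-1, diff=0 [OK], height=0
  node 9: h_left=0, h_right=-1, diff=1 [OK], height=1
  node 7: h_left=1, h_right=1, diff=0 [OK], height=2
  node 29: h_left=-1, h_right=-1, diff=0 [OK], height=0
  node 30: h_left=0, h_right=-1, diff=1 [OK], height=1
  node 46: h_left=-1, h_right=-1, diff=0 [OK], height=0
  node 45: h_left=1, h_right=0, diff=1 [OK], height=2
  node 24: h_left=2, h_right=2, diff=0 [OK], height=3
All nodes satisfy the balance condition.
Result: Balanced


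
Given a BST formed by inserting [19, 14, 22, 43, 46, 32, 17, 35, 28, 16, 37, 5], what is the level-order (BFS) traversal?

Tree insertion order: [19, 14, 22, 43, 46, 32, 17, 35, 28, 16, 37, 5]
Tree (level-order array): [19, 14, 22, 5, 17, None, 43, None, None, 16, None, 32, 46, None, None, 28, 35, None, None, None, None, None, 37]
BFS from the root, enqueuing left then right child of each popped node:
  queue [19] -> pop 19, enqueue [14, 22], visited so far: [19]
  queue [14, 22] -> pop 14, enqueue [5, 17], visited so far: [19, 14]
  queue [22, 5, 17] -> pop 22, enqueue [43], visited so far: [19, 14, 22]
  queue [5, 17, 43] -> pop 5, enqueue [none], visited so far: [19, 14, 22, 5]
  queue [17, 43] -> pop 17, enqueue [16], visited so far: [19, 14, 22, 5, 17]
  queue [43, 16] -> pop 43, enqueue [32, 46], visited so far: [19, 14, 22, 5, 17, 43]
  queue [16, 32, 46] -> pop 16, enqueue [none], visited so far: [19, 14, 22, 5, 17, 43, 16]
  queue [32, 46] -> pop 32, enqueue [28, 35], visited so far: [19, 14, 22, 5, 17, 43, 16, 32]
  queue [46, 28, 35] -> pop 46, enqueue [none], visited so far: [19, 14, 22, 5, 17, 43, 16, 32, 46]
  queue [28, 35] -> pop 28, enqueue [none], visited so far: [19, 14, 22, 5, 17, 43, 16, 32, 46, 28]
  queue [35] -> pop 35, enqueue [37], visited so far: [19, 14, 22, 5, 17, 43, 16, 32, 46, 28, 35]
  queue [37] -> pop 37, enqueue [none], visited so far: [19, 14, 22, 5, 17, 43, 16, 32, 46, 28, 35, 37]
Result: [19, 14, 22, 5, 17, 43, 16, 32, 46, 28, 35, 37]


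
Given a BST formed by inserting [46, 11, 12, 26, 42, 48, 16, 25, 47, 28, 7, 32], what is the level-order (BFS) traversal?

Tree insertion order: [46, 11, 12, 26, 42, 48, 16, 25, 47, 28, 7, 32]
Tree (level-order array): [46, 11, 48, 7, 12, 47, None, None, None, None, 26, None, None, 16, 42, None, 25, 28, None, None, None, None, 32]
BFS from the root, enqueuing left then right child of each popped node:
  queue [46] -> pop 46, enqueue [11, 48], visited so far: [46]
  queue [11, 48] -> pop 11, enqueue [7, 12], visited so far: [46, 11]
  queue [48, 7, 12] -> pop 48, enqueue [47], visited so far: [46, 11, 48]
  queue [7, 12, 47] -> pop 7, enqueue [none], visited so far: [46, 11, 48, 7]
  queue [12, 47] -> pop 12, enqueue [26], visited so far: [46, 11, 48, 7, 12]
  queue [47, 26] -> pop 47, enqueue [none], visited so far: [46, 11, 48, 7, 12, 47]
  queue [26] -> pop 26, enqueue [16, 42], visited so far: [46, 11, 48, 7, 12, 47, 26]
  queue [16, 42] -> pop 16, enqueue [25], visited so far: [46, 11, 48, 7, 12, 47, 26, 16]
  queue [42, 25] -> pop 42, enqueue [28], visited so far: [46, 11, 48, 7, 12, 47, 26, 16, 42]
  queue [25, 28] -> pop 25, enqueue [none], visited so far: [46, 11, 48, 7, 12, 47, 26, 16, 42, 25]
  queue [28] -> pop 28, enqueue [32], visited so far: [46, 11, 48, 7, 12, 47, 26, 16, 42, 25, 28]
  queue [32] -> pop 32, enqueue [none], visited so far: [46, 11, 48, 7, 12, 47, 26, 16, 42, 25, 28, 32]
Result: [46, 11, 48, 7, 12, 47, 26, 16, 42, 25, 28, 32]


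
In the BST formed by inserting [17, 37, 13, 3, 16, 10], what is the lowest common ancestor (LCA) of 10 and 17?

Tree insertion order: [17, 37, 13, 3, 16, 10]
Tree (level-order array): [17, 13, 37, 3, 16, None, None, None, 10]
In a BST, the LCA of p=10, q=17 is the first node v on the
root-to-leaf path with p <= v <= q (go left if both < v, right if both > v).
Walk from root:
  at 17: 10 <= 17 <= 17, this is the LCA
LCA = 17


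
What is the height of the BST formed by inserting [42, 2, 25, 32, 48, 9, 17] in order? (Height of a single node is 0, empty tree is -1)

Insertion order: [42, 2, 25, 32, 48, 9, 17]
Tree (level-order array): [42, 2, 48, None, 25, None, None, 9, 32, None, 17]
Compute height bottom-up (empty subtree = -1):
  height(17) = 1 + max(-1, -1) = 0
  height(9) = 1 + max(-1, 0) = 1
  height(32) = 1 + max(-1, -1) = 0
  height(25) = 1 + max(1, 0) = 2
  height(2) = 1 + max(-1, 2) = 3
  height(48) = 1 + max(-1, -1) = 0
  height(42) = 1 + max(3, 0) = 4
Height = 4


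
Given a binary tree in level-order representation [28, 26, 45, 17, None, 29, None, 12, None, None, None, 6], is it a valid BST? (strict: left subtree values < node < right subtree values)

Level-order array: [28, 26, 45, 17, None, 29, None, 12, None, None, None, 6]
Validate using subtree bounds (lo, hi): at each node, require lo < value < hi,
then recurse left with hi=value and right with lo=value.
Preorder trace (stopping at first violation):
  at node 28 with bounds (-inf, +inf): OK
  at node 26 with bounds (-inf, 28): OK
  at node 17 with bounds (-inf, 26): OK
  at node 12 with bounds (-inf, 17): OK
  at node 6 with bounds (-inf, 12): OK
  at node 45 with bounds (28, +inf): OK
  at node 29 with bounds (28, 45): OK
No violation found at any node.
Result: Valid BST


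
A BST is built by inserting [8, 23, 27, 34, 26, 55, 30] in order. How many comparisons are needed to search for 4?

Search path for 4: 8
Found: False
Comparisons: 1


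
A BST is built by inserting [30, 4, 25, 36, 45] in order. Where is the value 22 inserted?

Starting tree (level order): [30, 4, 36, None, 25, None, 45]
Insertion path: 30 -> 4 -> 25
Result: insert 22 as left child of 25
Final tree (level order): [30, 4, 36, None, 25, None, 45, 22]


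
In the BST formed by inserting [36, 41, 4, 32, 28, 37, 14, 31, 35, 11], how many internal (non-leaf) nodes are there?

Tree built from: [36, 41, 4, 32, 28, 37, 14, 31, 35, 11]
Tree (level-order array): [36, 4, 41, None, 32, 37, None, 28, 35, None, None, 14, 31, None, None, 11]
Rule: An internal node has at least one child.
Per-node child counts:
  node 36: 2 child(ren)
  node 4: 1 child(ren)
  node 32: 2 child(ren)
  node 28: 2 child(ren)
  node 14: 1 child(ren)
  node 11: 0 child(ren)
  node 31: 0 child(ren)
  node 35: 0 child(ren)
  node 41: 1 child(ren)
  node 37: 0 child(ren)
Matching nodes: [36, 4, 32, 28, 14, 41]
Count of internal (non-leaf) nodes: 6


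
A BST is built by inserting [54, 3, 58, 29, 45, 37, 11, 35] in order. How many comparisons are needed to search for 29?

Search path for 29: 54 -> 3 -> 29
Found: True
Comparisons: 3


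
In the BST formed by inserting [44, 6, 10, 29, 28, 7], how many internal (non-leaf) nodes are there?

Tree built from: [44, 6, 10, 29, 28, 7]
Tree (level-order array): [44, 6, None, None, 10, 7, 29, None, None, 28]
Rule: An internal node has at least one child.
Per-node child counts:
  node 44: 1 child(ren)
  node 6: 1 child(ren)
  node 10: 2 child(ren)
  node 7: 0 child(ren)
  node 29: 1 child(ren)
  node 28: 0 child(ren)
Matching nodes: [44, 6, 10, 29]
Count of internal (non-leaf) nodes: 4


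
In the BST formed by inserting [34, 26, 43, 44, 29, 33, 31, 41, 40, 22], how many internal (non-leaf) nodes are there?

Tree built from: [34, 26, 43, 44, 29, 33, 31, 41, 40, 22]
Tree (level-order array): [34, 26, 43, 22, 29, 41, 44, None, None, None, 33, 40, None, None, None, 31]
Rule: An internal node has at least one child.
Per-node child counts:
  node 34: 2 child(ren)
  node 26: 2 child(ren)
  node 22: 0 child(ren)
  node 29: 1 child(ren)
  node 33: 1 child(ren)
  node 31: 0 child(ren)
  node 43: 2 child(ren)
  node 41: 1 child(ren)
  node 40: 0 child(ren)
  node 44: 0 child(ren)
Matching nodes: [34, 26, 29, 33, 43, 41]
Count of internal (non-leaf) nodes: 6


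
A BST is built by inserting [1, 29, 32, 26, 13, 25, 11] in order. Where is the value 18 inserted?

Starting tree (level order): [1, None, 29, 26, 32, 13, None, None, None, 11, 25]
Insertion path: 1 -> 29 -> 26 -> 13 -> 25
Result: insert 18 as left child of 25
Final tree (level order): [1, None, 29, 26, 32, 13, None, None, None, 11, 25, None, None, 18]


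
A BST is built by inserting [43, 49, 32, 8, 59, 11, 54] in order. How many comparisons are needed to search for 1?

Search path for 1: 43 -> 32 -> 8
Found: False
Comparisons: 3


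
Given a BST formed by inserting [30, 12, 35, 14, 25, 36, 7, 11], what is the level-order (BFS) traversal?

Tree insertion order: [30, 12, 35, 14, 25, 36, 7, 11]
Tree (level-order array): [30, 12, 35, 7, 14, None, 36, None, 11, None, 25]
BFS from the root, enqueuing left then right child of each popped node:
  queue [30] -> pop 30, enqueue [12, 35], visited so far: [30]
  queue [12, 35] -> pop 12, enqueue [7, 14], visited so far: [30, 12]
  queue [35, 7, 14] -> pop 35, enqueue [36], visited so far: [30, 12, 35]
  queue [7, 14, 36] -> pop 7, enqueue [11], visited so far: [30, 12, 35, 7]
  queue [14, 36, 11] -> pop 14, enqueue [25], visited so far: [30, 12, 35, 7, 14]
  queue [36, 11, 25] -> pop 36, enqueue [none], visited so far: [30, 12, 35, 7, 14, 36]
  queue [11, 25] -> pop 11, enqueue [none], visited so far: [30, 12, 35, 7, 14, 36, 11]
  queue [25] -> pop 25, enqueue [none], visited so far: [30, 12, 35, 7, 14, 36, 11, 25]
Result: [30, 12, 35, 7, 14, 36, 11, 25]


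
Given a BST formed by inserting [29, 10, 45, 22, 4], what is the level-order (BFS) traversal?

Tree insertion order: [29, 10, 45, 22, 4]
Tree (level-order array): [29, 10, 45, 4, 22]
BFS from the root, enqueuing left then right child of each popped node:
  queue [29] -> pop 29, enqueue [10, 45], visited so far: [29]
  queue [10, 45] -> pop 10, enqueue [4, 22], visited so far: [29, 10]
  queue [45, 4, 22] -> pop 45, enqueue [none], visited so far: [29, 10, 45]
  queue [4, 22] -> pop 4, enqueue [none], visited so far: [29, 10, 45, 4]
  queue [22] -> pop 22, enqueue [none], visited so far: [29, 10, 45, 4, 22]
Result: [29, 10, 45, 4, 22]


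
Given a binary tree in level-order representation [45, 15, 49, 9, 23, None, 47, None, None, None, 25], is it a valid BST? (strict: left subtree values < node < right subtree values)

Level-order array: [45, 15, 49, 9, 23, None, 47, None, None, None, 25]
Validate using subtree bounds (lo, hi): at each node, require lo < value < hi,
then recurse left with hi=value and right with lo=value.
Preorder trace (stopping at first violation):
  at node 45 with bounds (-inf, +inf): OK
  at node 15 with bounds (-inf, 45): OK
  at node 9 with bounds (-inf, 15): OK
  at node 23 with bounds (15, 45): OK
  at node 25 with bounds (23, 45): OK
  at node 49 with bounds (45, +inf): OK
  at node 47 with bounds (49, +inf): VIOLATION
Node 47 violates its bound: not (49 < 47 < +inf).
Result: Not a valid BST


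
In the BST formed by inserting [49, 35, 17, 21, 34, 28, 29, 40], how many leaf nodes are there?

Tree built from: [49, 35, 17, 21, 34, 28, 29, 40]
Tree (level-order array): [49, 35, None, 17, 40, None, 21, None, None, None, 34, 28, None, None, 29]
Rule: A leaf has 0 children.
Per-node child counts:
  node 49: 1 child(ren)
  node 35: 2 child(ren)
  node 17: 1 child(ren)
  node 21: 1 child(ren)
  node 34: 1 child(ren)
  node 28: 1 child(ren)
  node 29: 0 child(ren)
  node 40: 0 child(ren)
Matching nodes: [29, 40]
Count of leaf nodes: 2


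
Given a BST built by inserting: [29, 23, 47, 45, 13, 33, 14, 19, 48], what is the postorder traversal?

Tree insertion order: [29, 23, 47, 45, 13, 33, 14, 19, 48]
Tree (level-order array): [29, 23, 47, 13, None, 45, 48, None, 14, 33, None, None, None, None, 19]
Postorder traversal: [19, 14, 13, 23, 33, 45, 48, 47, 29]


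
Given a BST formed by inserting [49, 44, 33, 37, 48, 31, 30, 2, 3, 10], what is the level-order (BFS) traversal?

Tree insertion order: [49, 44, 33, 37, 48, 31, 30, 2, 3, 10]
Tree (level-order array): [49, 44, None, 33, 48, 31, 37, None, None, 30, None, None, None, 2, None, None, 3, None, 10]
BFS from the root, enqueuing left then right child of each popped node:
  queue [49] -> pop 49, enqueue [44], visited so far: [49]
  queue [44] -> pop 44, enqueue [33, 48], visited so far: [49, 44]
  queue [33, 48] -> pop 33, enqueue [31, 37], visited so far: [49, 44, 33]
  queue [48, 31, 37] -> pop 48, enqueue [none], visited so far: [49, 44, 33, 48]
  queue [31, 37] -> pop 31, enqueue [30], visited so far: [49, 44, 33, 48, 31]
  queue [37, 30] -> pop 37, enqueue [none], visited so far: [49, 44, 33, 48, 31, 37]
  queue [30] -> pop 30, enqueue [2], visited so far: [49, 44, 33, 48, 31, 37, 30]
  queue [2] -> pop 2, enqueue [3], visited so far: [49, 44, 33, 48, 31, 37, 30, 2]
  queue [3] -> pop 3, enqueue [10], visited so far: [49, 44, 33, 48, 31, 37, 30, 2, 3]
  queue [10] -> pop 10, enqueue [none], visited so far: [49, 44, 33, 48, 31, 37, 30, 2, 3, 10]
Result: [49, 44, 33, 48, 31, 37, 30, 2, 3, 10]


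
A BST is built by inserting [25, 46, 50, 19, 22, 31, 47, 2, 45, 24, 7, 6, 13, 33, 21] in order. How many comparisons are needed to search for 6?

Search path for 6: 25 -> 19 -> 2 -> 7 -> 6
Found: True
Comparisons: 5


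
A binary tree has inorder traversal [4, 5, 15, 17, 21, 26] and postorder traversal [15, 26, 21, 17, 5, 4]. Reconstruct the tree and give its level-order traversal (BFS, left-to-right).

Inorder:   [4, 5, 15, 17, 21, 26]
Postorder: [15, 26, 21, 17, 5, 4]
Algorithm: postorder visits root last, so walk postorder right-to-left;
each value is the root of the current inorder slice — split it at that
value, recurse on the right subtree first, then the left.
Recursive splits:
  root=4; inorder splits into left=[], right=[5, 15, 17, 21, 26]
  root=5; inorder splits into left=[], right=[15, 17, 21, 26]
  root=17; inorder splits into left=[15], right=[21, 26]
  root=21; inorder splits into left=[], right=[26]
  root=26; inorder splits into left=[], right=[]
  root=15; inorder splits into left=[], right=[]
Reconstructed level-order: [4, 5, 17, 15, 21, 26]


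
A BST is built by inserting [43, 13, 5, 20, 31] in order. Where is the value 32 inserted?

Starting tree (level order): [43, 13, None, 5, 20, None, None, None, 31]
Insertion path: 43 -> 13 -> 20 -> 31
Result: insert 32 as right child of 31
Final tree (level order): [43, 13, None, 5, 20, None, None, None, 31, None, 32]


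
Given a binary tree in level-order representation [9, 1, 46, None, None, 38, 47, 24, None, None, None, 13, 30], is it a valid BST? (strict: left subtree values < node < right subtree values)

Level-order array: [9, 1, 46, None, None, 38, 47, 24, None, None, None, 13, 30]
Validate using subtree bounds (lo, hi): at each node, require lo < value < hi,
then recurse left with hi=value and right with lo=value.
Preorder trace (stopping at first violation):
  at node 9 with bounds (-inf, +inf): OK
  at node 1 with bounds (-inf, 9): OK
  at node 46 with bounds (9, +inf): OK
  at node 38 with bounds (9, 46): OK
  at node 24 with bounds (9, 38): OK
  at node 13 with bounds (9, 24): OK
  at node 30 with bounds (24, 38): OK
  at node 47 with bounds (46, +inf): OK
No violation found at any node.
Result: Valid BST


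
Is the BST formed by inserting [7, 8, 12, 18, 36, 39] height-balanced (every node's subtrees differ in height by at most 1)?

Tree (level-order array): [7, None, 8, None, 12, None, 18, None, 36, None, 39]
Definition: a tree is height-balanced if, at every node, |h(left) - h(right)| <= 1 (empty subtree has height -1).
Bottom-up per-node check:
  node 39: h_left=-1, h_right=-1, diff=0 [OK], height=0
  node 36: h_left=-1, h_right=0, diff=1 [OK], height=1
  node 18: h_left=-1, h_right=1, diff=2 [FAIL (|-1-1|=2 > 1)], height=2
  node 12: h_left=-1, h_right=2, diff=3 [FAIL (|-1-2|=3 > 1)], height=3
  node 8: h_left=-1, h_right=3, diff=4 [FAIL (|-1-3|=4 > 1)], height=4
  node 7: h_left=-1, h_right=4, diff=5 [FAIL (|-1-4|=5 > 1)], height=5
Node 18 violates the condition: |-1 - 1| = 2 > 1.
Result: Not balanced


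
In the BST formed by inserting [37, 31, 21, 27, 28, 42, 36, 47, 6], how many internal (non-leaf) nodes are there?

Tree built from: [37, 31, 21, 27, 28, 42, 36, 47, 6]
Tree (level-order array): [37, 31, 42, 21, 36, None, 47, 6, 27, None, None, None, None, None, None, None, 28]
Rule: An internal node has at least one child.
Per-node child counts:
  node 37: 2 child(ren)
  node 31: 2 child(ren)
  node 21: 2 child(ren)
  node 6: 0 child(ren)
  node 27: 1 child(ren)
  node 28: 0 child(ren)
  node 36: 0 child(ren)
  node 42: 1 child(ren)
  node 47: 0 child(ren)
Matching nodes: [37, 31, 21, 27, 42]
Count of internal (non-leaf) nodes: 5


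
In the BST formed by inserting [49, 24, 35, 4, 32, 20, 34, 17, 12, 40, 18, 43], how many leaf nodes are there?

Tree built from: [49, 24, 35, 4, 32, 20, 34, 17, 12, 40, 18, 43]
Tree (level-order array): [49, 24, None, 4, 35, None, 20, 32, 40, 17, None, None, 34, None, 43, 12, 18]
Rule: A leaf has 0 children.
Per-node child counts:
  node 49: 1 child(ren)
  node 24: 2 child(ren)
  node 4: 1 child(ren)
  node 20: 1 child(ren)
  node 17: 2 child(ren)
  node 12: 0 child(ren)
  node 18: 0 child(ren)
  node 35: 2 child(ren)
  node 32: 1 child(ren)
  node 34: 0 child(ren)
  node 40: 1 child(ren)
  node 43: 0 child(ren)
Matching nodes: [12, 18, 34, 43]
Count of leaf nodes: 4


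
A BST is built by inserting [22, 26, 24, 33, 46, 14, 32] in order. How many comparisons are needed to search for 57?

Search path for 57: 22 -> 26 -> 33 -> 46
Found: False
Comparisons: 4


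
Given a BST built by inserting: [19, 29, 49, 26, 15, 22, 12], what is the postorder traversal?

Tree insertion order: [19, 29, 49, 26, 15, 22, 12]
Tree (level-order array): [19, 15, 29, 12, None, 26, 49, None, None, 22]
Postorder traversal: [12, 15, 22, 26, 49, 29, 19]


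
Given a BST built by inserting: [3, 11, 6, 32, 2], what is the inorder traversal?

Tree insertion order: [3, 11, 6, 32, 2]
Tree (level-order array): [3, 2, 11, None, None, 6, 32]
Inorder traversal: [2, 3, 6, 11, 32]


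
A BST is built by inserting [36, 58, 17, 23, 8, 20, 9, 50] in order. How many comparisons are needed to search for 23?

Search path for 23: 36 -> 17 -> 23
Found: True
Comparisons: 3


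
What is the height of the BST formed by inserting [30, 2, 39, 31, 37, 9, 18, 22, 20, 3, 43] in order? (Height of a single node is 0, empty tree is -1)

Insertion order: [30, 2, 39, 31, 37, 9, 18, 22, 20, 3, 43]
Tree (level-order array): [30, 2, 39, None, 9, 31, 43, 3, 18, None, 37, None, None, None, None, None, 22, None, None, 20]
Compute height bottom-up (empty subtree = -1):
  height(3) = 1 + max(-1, -1) = 0
  height(20) = 1 + max(-1, -1) = 0
  height(22) = 1 + max(0, -1) = 1
  height(18) = 1 + max(-1, 1) = 2
  height(9) = 1 + max(0, 2) = 3
  height(2) = 1 + max(-1, 3) = 4
  height(37) = 1 + max(-1, -1) = 0
  height(31) = 1 + max(-1, 0) = 1
  height(43) = 1 + max(-1, -1) = 0
  height(39) = 1 + max(1, 0) = 2
  height(30) = 1 + max(4, 2) = 5
Height = 5


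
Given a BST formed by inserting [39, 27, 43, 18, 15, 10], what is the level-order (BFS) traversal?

Tree insertion order: [39, 27, 43, 18, 15, 10]
Tree (level-order array): [39, 27, 43, 18, None, None, None, 15, None, 10]
BFS from the root, enqueuing left then right child of each popped node:
  queue [39] -> pop 39, enqueue [27, 43], visited so far: [39]
  queue [27, 43] -> pop 27, enqueue [18], visited so far: [39, 27]
  queue [43, 18] -> pop 43, enqueue [none], visited so far: [39, 27, 43]
  queue [18] -> pop 18, enqueue [15], visited so far: [39, 27, 43, 18]
  queue [15] -> pop 15, enqueue [10], visited so far: [39, 27, 43, 18, 15]
  queue [10] -> pop 10, enqueue [none], visited so far: [39, 27, 43, 18, 15, 10]
Result: [39, 27, 43, 18, 15, 10]


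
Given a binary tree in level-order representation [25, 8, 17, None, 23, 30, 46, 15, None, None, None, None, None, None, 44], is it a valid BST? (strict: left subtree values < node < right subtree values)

Level-order array: [25, 8, 17, None, 23, 30, 46, 15, None, None, None, None, None, None, 44]
Validate using subtree bounds (lo, hi): at each node, require lo < value < hi,
then recurse left with hi=value and right with lo=value.
Preorder trace (stopping at first violation):
  at node 25 with bounds (-inf, +inf): OK
  at node 8 with bounds (-inf, 25): OK
  at node 23 with bounds (8, 25): OK
  at node 15 with bounds (8, 23): OK
  at node 44 with bounds (15, 23): VIOLATION
Node 44 violates its bound: not (15 < 44 < 23).
Result: Not a valid BST


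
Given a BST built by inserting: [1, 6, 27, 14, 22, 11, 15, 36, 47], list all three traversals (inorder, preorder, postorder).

Tree insertion order: [1, 6, 27, 14, 22, 11, 15, 36, 47]
Tree (level-order array): [1, None, 6, None, 27, 14, 36, 11, 22, None, 47, None, None, 15]
Inorder (L, root, R): [1, 6, 11, 14, 15, 22, 27, 36, 47]
Preorder (root, L, R): [1, 6, 27, 14, 11, 22, 15, 36, 47]
Postorder (L, R, root): [11, 15, 22, 14, 47, 36, 27, 6, 1]


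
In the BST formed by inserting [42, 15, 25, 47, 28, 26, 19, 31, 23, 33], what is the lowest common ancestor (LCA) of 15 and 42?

Tree insertion order: [42, 15, 25, 47, 28, 26, 19, 31, 23, 33]
Tree (level-order array): [42, 15, 47, None, 25, None, None, 19, 28, None, 23, 26, 31, None, None, None, None, None, 33]
In a BST, the LCA of p=15, q=42 is the first node v on the
root-to-leaf path with p <= v <= q (go left if both < v, right if both > v).
Walk from root:
  at 42: 15 <= 42 <= 42, this is the LCA
LCA = 42


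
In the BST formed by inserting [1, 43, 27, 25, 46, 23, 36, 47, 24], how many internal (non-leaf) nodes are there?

Tree built from: [1, 43, 27, 25, 46, 23, 36, 47, 24]
Tree (level-order array): [1, None, 43, 27, 46, 25, 36, None, 47, 23, None, None, None, None, None, None, 24]
Rule: An internal node has at least one child.
Per-node child counts:
  node 1: 1 child(ren)
  node 43: 2 child(ren)
  node 27: 2 child(ren)
  node 25: 1 child(ren)
  node 23: 1 child(ren)
  node 24: 0 child(ren)
  node 36: 0 child(ren)
  node 46: 1 child(ren)
  node 47: 0 child(ren)
Matching nodes: [1, 43, 27, 25, 23, 46]
Count of internal (non-leaf) nodes: 6
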